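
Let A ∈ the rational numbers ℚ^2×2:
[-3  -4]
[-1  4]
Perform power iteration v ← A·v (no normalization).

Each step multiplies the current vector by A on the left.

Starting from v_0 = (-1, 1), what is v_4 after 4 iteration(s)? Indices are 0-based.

v_0 = (-1, 1).
v_1 = A·v_0 = (-1, 5).
v_2 = A·v_1 = (-17, 21).
v_3 = A·v_2 = (-33, 101).
v_4 = A·v_3 = (-305, 437).

v_4 = (-305, 437)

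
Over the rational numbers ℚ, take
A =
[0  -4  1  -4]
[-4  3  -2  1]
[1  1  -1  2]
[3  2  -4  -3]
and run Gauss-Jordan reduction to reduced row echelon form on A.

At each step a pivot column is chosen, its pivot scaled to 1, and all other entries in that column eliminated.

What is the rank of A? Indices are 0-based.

rank = 4

step 1: exchange rows 0,1
step 1: normalize row 0 (÷-4) = (1, -3/4, 1/2, -1/4)
  row 2: subtract 1×row0 = (0, 7/4, -3/2, 9/4)
  row 3: subtract 3×row0 = (0, 17/4, -11/2, -9/4)
step 2: normalize row 1 (÷-4) = (0, 1, -1/4, 1)
  row 0: subtract -3/4×row1 = (1, 0, 5/16, 1/2)
  row 2: subtract 7/4×row1 = (0, 0, -17/16, 1/2)
  row 3: subtract 17/4×row1 = (0, 0, -71/16, -13/2)
step 3: normalize row 2 (÷-17/16) = (0, 0, 1, -8/17)
  row 0: subtract 5/16×row2 = (1, 0, 0, 11/17)
  row 1: subtract -1/4×row2 = (0, 1, 0, 15/17)
  row 3: subtract -71/16×row2 = (0, 0, 0, -146/17)
step 4: normalize row 3 (÷-146/17) = (0, 0, 0, 1)
  row 0: subtract 11/17×row3 = (1, 0, 0, 0)
  row 1: subtract 15/17×row3 = (0, 1, 0, 0)
  row 2: subtract -8/17×row3 = (0, 0, 1, 0)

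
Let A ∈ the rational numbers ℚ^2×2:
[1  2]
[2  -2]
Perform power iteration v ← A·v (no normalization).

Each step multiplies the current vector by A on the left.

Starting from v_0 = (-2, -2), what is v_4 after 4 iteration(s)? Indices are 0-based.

v_4 = (-6, -84)

v_0 = (-2, -2).
v_1 = A·v_0 = (-6, 0).
v_2 = A·v_1 = (-6, -12).
v_3 = A·v_2 = (-30, 12).
v_4 = A·v_3 = (-6, -84).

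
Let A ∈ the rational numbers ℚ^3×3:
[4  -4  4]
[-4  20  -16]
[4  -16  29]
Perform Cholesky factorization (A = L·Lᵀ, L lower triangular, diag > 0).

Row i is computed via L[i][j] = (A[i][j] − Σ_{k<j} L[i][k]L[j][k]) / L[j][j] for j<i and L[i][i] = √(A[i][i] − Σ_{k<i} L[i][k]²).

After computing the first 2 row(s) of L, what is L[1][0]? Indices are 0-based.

Step 1: L[0][0] = √(4) = 2.
  L[1][0] = (-4) / L[0][0] = -2.
Step 2: L[1][1] = √(16) = 4.

L[1][0] = -2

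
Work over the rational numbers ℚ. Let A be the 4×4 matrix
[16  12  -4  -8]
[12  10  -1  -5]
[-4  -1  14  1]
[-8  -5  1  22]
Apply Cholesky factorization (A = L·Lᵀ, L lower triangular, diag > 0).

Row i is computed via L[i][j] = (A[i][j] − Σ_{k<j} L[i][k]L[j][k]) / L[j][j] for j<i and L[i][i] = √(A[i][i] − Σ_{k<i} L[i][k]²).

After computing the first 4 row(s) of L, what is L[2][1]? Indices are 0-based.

Step 1: L[0][0] = √(16) = 4.
  L[1][0] = (12) / L[0][0] = 3.
Step 2: L[1][1] = √(1) = 1.
  L[2][0] = (-4) / L[0][0] = -1.
  L[2][1] = (2) / L[1][1] = 2.
Step 3: L[2][2] = √(9) = 3.
  L[3][0] = (-8) / L[0][0] = -2.
  L[3][1] = (1) / L[1][1] = 1.
  L[3][2] = (-3) / L[2][2] = -1.
Step 4: L[3][3] = √(16) = 4.

L[2][1] = 2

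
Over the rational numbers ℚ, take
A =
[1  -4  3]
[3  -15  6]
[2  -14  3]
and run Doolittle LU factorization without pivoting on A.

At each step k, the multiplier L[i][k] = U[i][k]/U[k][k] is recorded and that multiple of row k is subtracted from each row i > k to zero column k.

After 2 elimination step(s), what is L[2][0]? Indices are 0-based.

L[2][0] = 2

Step 1: pivot at (0,0) is 1.
  row1 ← row1 − (3)·row0  ⇒  L[1][0]=3, U row1=(0, -3, -3)
  row2 ← row2 − (2)·row0  ⇒  L[2][0]=2, U row2=(0, -6, -3)
Step 2: pivot at (1,1) is -3.
  row2 ← row2 − (2)·row1  ⇒  L[2][1]=2, U row2=(0, 0, 3)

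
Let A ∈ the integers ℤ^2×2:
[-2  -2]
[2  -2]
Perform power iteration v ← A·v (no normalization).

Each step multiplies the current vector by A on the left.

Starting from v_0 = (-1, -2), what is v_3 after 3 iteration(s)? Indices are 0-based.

v_3 = (16, -48)

v_0 = (-1, -2).
v_1 = A·v_0 = (6, 2).
v_2 = A·v_1 = (-16, 8).
v_3 = A·v_2 = (16, -48).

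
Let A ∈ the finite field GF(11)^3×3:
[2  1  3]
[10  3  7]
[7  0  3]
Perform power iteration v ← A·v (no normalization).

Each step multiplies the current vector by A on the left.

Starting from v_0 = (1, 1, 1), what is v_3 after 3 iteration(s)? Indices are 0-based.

v_0 = (1, 1, 1).
v_1 = A·v_0 = (6, 9, 10).
v_2 = A·v_1 = (7, 3, 6).
v_3 = A·v_2 = (2, 0, 1).

v_3 = (2, 0, 1)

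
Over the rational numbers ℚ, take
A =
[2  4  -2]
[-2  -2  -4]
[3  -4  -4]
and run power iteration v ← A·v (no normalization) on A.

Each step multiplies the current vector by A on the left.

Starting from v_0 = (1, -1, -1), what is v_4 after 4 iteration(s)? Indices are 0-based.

v_4 = (364, -2232, -3444)

v_0 = (1, -1, -1).
v_1 = A·v_0 = (0, 4, 11).
v_2 = A·v_1 = (-6, -52, -60).
v_3 = A·v_2 = (-100, 356, 430).
v_4 = A·v_3 = (364, -2232, -3444).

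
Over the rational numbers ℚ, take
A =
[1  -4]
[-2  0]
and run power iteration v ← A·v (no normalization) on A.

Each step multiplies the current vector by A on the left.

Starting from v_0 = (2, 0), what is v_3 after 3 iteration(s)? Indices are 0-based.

v_3 = (34, -36)

v_0 = (2, 0).
v_1 = A·v_0 = (2, -4).
v_2 = A·v_1 = (18, -4).
v_3 = A·v_2 = (34, -36).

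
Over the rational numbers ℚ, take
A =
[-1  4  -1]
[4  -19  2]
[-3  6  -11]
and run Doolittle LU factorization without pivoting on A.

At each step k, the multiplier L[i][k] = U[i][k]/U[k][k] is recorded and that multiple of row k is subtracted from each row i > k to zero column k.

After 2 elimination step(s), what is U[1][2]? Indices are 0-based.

U[1][2] = -2

Step 1: pivot at (0,0) is -1.
  row1 ← row1 − (-4)·row0  ⇒  L[1][0]=-4, U row1=(0, -3, -2)
  row2 ← row2 − (3)·row0  ⇒  L[2][0]=3, U row2=(0, -6, -8)
Step 2: pivot at (1,1) is -3.
  row2 ← row2 − (2)·row1  ⇒  L[2][1]=2, U row2=(0, 0, -4)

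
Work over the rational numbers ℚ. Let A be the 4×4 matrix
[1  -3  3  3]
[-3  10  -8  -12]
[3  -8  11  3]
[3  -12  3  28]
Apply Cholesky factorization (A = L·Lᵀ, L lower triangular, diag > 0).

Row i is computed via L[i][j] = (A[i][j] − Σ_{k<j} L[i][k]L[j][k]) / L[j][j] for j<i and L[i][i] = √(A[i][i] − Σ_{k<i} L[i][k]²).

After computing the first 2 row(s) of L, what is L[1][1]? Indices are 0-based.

Step 1: L[0][0] = √(1) = 1.
  L[1][0] = (-3) / L[0][0] = -3.
Step 2: L[1][1] = √(1) = 1.

L[1][1] = 1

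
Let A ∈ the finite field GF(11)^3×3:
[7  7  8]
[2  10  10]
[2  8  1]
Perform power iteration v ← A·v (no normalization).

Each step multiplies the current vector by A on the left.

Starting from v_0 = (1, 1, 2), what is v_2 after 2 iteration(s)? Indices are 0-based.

v_0 = (1, 1, 2).
v_1 = A·v_0 = (8, 10, 1).
v_2 = A·v_1 = (2, 5, 9).

v_2 = (2, 5, 9)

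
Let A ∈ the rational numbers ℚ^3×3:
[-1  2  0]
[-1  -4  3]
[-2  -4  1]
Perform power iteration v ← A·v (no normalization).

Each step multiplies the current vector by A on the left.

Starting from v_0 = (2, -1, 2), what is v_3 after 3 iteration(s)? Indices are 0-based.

v_0 = (2, -1, 2).
v_1 = A·v_0 = (-4, 8, 2).
v_2 = A·v_1 = (20, -22, -22).
v_3 = A·v_2 = (-64, 2, 26).

v_3 = (-64, 2, 26)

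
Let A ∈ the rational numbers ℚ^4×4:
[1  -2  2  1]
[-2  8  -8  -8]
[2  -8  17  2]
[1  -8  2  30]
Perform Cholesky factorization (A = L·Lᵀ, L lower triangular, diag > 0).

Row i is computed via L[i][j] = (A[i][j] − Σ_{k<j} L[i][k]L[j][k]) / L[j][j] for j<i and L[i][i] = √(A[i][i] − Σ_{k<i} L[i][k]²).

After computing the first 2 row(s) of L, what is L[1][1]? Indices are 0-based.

Step 1: L[0][0] = √(1) = 1.
  L[1][0] = (-2) / L[0][0] = -2.
Step 2: L[1][1] = √(4) = 2.

L[1][1] = 2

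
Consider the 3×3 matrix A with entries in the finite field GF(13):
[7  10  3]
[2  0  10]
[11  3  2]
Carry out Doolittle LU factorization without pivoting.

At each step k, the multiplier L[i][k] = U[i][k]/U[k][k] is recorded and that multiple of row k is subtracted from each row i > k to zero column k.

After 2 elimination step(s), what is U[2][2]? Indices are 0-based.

Step 1: pivot at (0,0) is 7.
  row1 ← row1 − (4)·row0  ⇒  L[1][0]=4, U row1=(0, 12, 11)
  row2 ← row2 − (9)·row0  ⇒  L[2][0]=9, U row2=(0, 4, 1)
Step 2: pivot at (1,1) is 12.
  row2 ← row2 − (9)·row1  ⇒  L[2][1]=9, U row2=(0, 0, 6)

U[2][2] = 6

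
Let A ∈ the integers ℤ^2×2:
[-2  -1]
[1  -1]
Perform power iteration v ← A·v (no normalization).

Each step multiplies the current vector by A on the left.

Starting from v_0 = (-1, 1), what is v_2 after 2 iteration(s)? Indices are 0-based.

v_0 = (-1, 1).
v_1 = A·v_0 = (1, -2).
v_2 = A·v_1 = (0, 3).

v_2 = (0, 3)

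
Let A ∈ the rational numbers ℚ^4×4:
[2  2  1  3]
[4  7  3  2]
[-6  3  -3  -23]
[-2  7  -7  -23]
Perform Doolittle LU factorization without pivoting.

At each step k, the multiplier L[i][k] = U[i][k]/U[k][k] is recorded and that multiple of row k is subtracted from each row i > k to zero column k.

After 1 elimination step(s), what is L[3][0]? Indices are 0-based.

Step 1: pivot at (0,0) is 2.
  row1 ← row1 − (2)·row0  ⇒  L[1][0]=2, U row1=(0, 3, 1, -4)
  row2 ← row2 − (-3)·row0  ⇒  L[2][0]=-3, U row2=(0, 9, 0, -14)
  row3 ← row3 − (-1)·row0  ⇒  L[3][0]=-1, U row3=(0, 9, -6, -20)

L[3][0] = -1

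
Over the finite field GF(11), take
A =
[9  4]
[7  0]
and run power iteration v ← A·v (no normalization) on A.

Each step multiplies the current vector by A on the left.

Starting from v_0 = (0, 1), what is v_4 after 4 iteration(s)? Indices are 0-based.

v_4 = (4, 5)

v_0 = (0, 1).
v_1 = A·v_0 = (4, 0).
v_2 = A·v_1 = (3, 6).
v_3 = A·v_2 = (7, 10).
v_4 = A·v_3 = (4, 5).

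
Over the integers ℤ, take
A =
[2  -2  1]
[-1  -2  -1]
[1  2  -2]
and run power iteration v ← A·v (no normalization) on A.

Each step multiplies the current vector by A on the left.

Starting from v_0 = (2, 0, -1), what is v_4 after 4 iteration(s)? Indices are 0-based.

v_0 = (2, 0, -1).
v_1 = A·v_0 = (3, -1, 4).
v_2 = A·v_1 = (12, -5, -7).
v_3 = A·v_2 = (27, 5, 16).
v_4 = A·v_3 = (60, -53, 5).

v_4 = (60, -53, 5)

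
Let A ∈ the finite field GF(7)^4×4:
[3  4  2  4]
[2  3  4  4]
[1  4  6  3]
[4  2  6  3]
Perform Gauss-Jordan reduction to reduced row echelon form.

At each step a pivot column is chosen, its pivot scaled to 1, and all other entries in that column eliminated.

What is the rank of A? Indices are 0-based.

rank = 4

step 1: normalize row 0 (÷3) = (1, 6, 3, 6)
  row 1: subtract 2×row0 = (0, 5, 5, 6)
  row 2: subtract 1×row0 = (0, 5, 3, 4)
  row 3: subtract 4×row0 = (0, 6, 1, 0)
step 2: normalize row 1 (÷5) = (0, 1, 1, 4)
  row 0: subtract 6×row1 = (1, 0, 4, 3)
  row 2: subtract 5×row1 = (0, 0, 5, 5)
  row 3: subtract 6×row1 = (0, 0, 2, 4)
step 3: normalize row 2 (÷5) = (0, 0, 1, 1)
  row 0: subtract 4×row2 = (1, 0, 0, 6)
  row 1: subtract 1×row2 = (0, 1, 0, 3)
  row 3: subtract 2×row2 = (0, 0, 0, 2)
step 4: normalize row 3 (÷2) = (0, 0, 0, 1)
  row 0: subtract 6×row3 = (1, 0, 0, 0)
  row 1: subtract 3×row3 = (0, 1, 0, 0)
  row 2: subtract 1×row3 = (0, 0, 1, 0)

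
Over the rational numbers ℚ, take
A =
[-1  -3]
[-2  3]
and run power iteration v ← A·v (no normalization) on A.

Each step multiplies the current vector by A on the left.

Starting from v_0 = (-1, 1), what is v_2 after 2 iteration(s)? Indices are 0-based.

v_0 = (-1, 1).
v_1 = A·v_0 = (-2, 5).
v_2 = A·v_1 = (-13, 19).

v_2 = (-13, 19)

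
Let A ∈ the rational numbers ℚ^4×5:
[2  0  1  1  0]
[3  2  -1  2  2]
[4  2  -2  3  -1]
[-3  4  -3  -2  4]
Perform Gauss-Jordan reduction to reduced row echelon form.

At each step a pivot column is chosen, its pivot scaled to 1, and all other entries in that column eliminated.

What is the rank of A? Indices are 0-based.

pivot(0,0)=2: scale R0 → (1, 0, 1/2, 1/2, 0)
  clear (1,0): R1 −= (3)R0 → (0, 2, -5/2, 1/2, 2)
  clear (2,0): R2 −= (4)R0 → (0, 2, -4, 1, -1)
  clear (3,0): R3 −= (-3)R0 → (0, 4, -3/2, -1/2, 4)
pivot(1,1)=2: scale R1 → (0, 1, -5/4, 1/4, 1)
  clear (2,1): R2 −= (2)R1 → (0, 0, -3/2, 1/2, -3)
  clear (3,1): R3 −= (4)R1 → (0, 0, 7/2, -3/2, 0)
pivot(2,2)=-3/2: scale R2 → (0, 0, 1, -1/3, 2)
  clear (0,2): R0 −= (1/2)R2 → (1, 0, 0, 2/3, -1)
  clear (1,2): R1 −= (-5/4)R2 → (0, 1, 0, -1/6, 7/2)
  clear (3,2): R3 −= (7/2)R2 → (0, 0, 0, -1/3, -7)
pivot(3,3)=-1/3: scale R3 → (0, 0, 0, 1, 21)
  clear (0,3): R0 −= (2/3)R3 → (1, 0, 0, 0, -15)
  clear (1,3): R1 −= (-1/6)R3 → (0, 1, 0, 0, 7)
  clear (2,3): R2 −= (-1/3)R3 → (0, 0, 1, 0, 9)

rank = 4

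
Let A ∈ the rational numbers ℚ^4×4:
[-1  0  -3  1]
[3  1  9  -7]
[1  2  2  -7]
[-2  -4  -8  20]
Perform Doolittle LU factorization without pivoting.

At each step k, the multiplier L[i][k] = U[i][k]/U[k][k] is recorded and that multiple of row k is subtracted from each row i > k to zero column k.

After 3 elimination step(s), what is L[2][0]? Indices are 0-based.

Step 1: pivot at (0,0) is -1.
  row1 ← row1 − (-3)·row0  ⇒  L[1][0]=-3, U row1=(0, 1, 0, -4)
  row2 ← row2 − (-1)·row0  ⇒  L[2][0]=-1, U row2=(0, 2, -1, -6)
  row3 ← row3 − (2)·row0  ⇒  L[3][0]=2, U row3=(0, -4, -2, 18)
Step 2: pivot at (1,1) is 1.
  row2 ← row2 − (2)·row1  ⇒  L[2][1]=2, U row2=(0, 0, -1, 2)
  row3 ← row3 − (-4)·row1  ⇒  L[3][1]=-4, U row3=(0, 0, -2, 2)
Step 3: pivot at (2,2) is -1.
  row3 ← row3 − (2)·row2  ⇒  L[3][2]=2, U row3=(0, 0, 0, -2)

L[2][0] = -1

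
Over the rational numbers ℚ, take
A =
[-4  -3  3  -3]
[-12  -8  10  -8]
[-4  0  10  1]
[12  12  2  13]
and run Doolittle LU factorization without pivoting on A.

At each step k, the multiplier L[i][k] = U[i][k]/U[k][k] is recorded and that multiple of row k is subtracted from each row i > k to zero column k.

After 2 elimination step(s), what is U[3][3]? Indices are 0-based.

[col 0] pivot -4
  R1 -= 3*R0 → (0, 1, 1, 1)  (L[1][0] := 3)
  R2 -= 1*R0 → (0, 3, 7, 4)  (L[2][0] := 1)
  R3 -= -3*R0 → (0, 3, 11, 4)  (L[3][0] := -3)
[col 1] pivot 1
  R2 -= 3*R1 → (0, 0, 4, 1)  (L[2][1] := 3)
  R3 -= 3*R1 → (0, 0, 8, 1)  (L[3][1] := 3)

U[3][3] = 1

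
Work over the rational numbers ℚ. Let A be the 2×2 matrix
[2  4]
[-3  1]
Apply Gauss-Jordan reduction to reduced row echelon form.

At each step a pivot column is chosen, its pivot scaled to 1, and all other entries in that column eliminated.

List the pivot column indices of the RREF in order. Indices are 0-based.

pivot(0,0)=2: scale R0 → (1, 2)
  clear (1,0): R1 −= (-3)R0 → (0, 7)
pivot(1,1)=7: scale R1 → (0, 1)
  clear (0,1): R0 −= (2)R1 → (1, 0)

pivot columns: 0, 1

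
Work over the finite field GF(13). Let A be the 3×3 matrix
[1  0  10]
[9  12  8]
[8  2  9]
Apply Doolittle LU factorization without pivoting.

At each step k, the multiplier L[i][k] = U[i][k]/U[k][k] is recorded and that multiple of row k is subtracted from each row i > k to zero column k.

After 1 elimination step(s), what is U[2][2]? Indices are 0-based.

[col 0] pivot 1
  R1 -= 9*R0 → (0, 12, 9)  (L[1][0] := 9)
  R2 -= 8*R0 → (0, 2, 7)  (L[2][0] := 8)

U[2][2] = 7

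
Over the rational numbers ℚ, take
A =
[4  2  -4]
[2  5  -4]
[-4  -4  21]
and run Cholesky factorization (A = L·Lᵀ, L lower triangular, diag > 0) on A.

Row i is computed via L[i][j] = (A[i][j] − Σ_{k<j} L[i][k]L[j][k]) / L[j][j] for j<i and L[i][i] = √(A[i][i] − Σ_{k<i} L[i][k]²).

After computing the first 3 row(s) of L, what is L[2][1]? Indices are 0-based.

L[2][1] = -1

Step 1: L[0][0] = √(4) = 2.
  L[1][0] = (2) / L[0][0] = 1.
Step 2: L[1][1] = √(4) = 2.
  L[2][0] = (-4) / L[0][0] = -2.
  L[2][1] = (-2) / L[1][1] = -1.
Step 3: L[2][2] = √(16) = 4.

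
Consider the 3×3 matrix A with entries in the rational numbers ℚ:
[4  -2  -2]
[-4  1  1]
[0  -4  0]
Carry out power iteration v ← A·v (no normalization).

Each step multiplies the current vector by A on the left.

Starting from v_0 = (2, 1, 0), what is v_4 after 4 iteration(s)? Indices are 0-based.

v_0 = (2, 1, 0).
v_1 = A·v_0 = (6, -7, -4).
v_2 = A·v_1 = (46, -35, 28).
v_3 = A·v_2 = (198, -191, 140).
v_4 = A·v_3 = (894, -843, 764).

v_4 = (894, -843, 764)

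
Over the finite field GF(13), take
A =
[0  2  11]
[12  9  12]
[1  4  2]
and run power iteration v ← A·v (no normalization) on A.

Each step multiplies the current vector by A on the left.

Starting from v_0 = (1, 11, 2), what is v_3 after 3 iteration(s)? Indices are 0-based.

v_3 = (9, 1, 5)

v_0 = (1, 11, 2).
v_1 = A·v_0 = (5, 5, 10).
v_2 = A·v_1 = (3, 4, 6).
v_3 = A·v_2 = (9, 1, 5).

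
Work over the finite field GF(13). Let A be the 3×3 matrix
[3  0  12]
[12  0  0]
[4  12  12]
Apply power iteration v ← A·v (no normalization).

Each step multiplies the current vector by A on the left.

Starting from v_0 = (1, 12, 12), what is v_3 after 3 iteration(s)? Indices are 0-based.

v_3 = (7, 7, 4)

v_0 = (1, 12, 12).
v_1 = A·v_0 = (4, 12, 6).
v_2 = A·v_1 = (6, 9, 11).
v_3 = A·v_2 = (7, 7, 4).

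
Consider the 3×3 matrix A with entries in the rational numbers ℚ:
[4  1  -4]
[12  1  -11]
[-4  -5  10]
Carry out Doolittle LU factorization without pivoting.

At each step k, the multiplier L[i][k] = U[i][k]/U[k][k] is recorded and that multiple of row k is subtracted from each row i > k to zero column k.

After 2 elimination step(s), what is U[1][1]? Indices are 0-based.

[col 0] pivot 4
  R1 -= 3*R0 → (0, -2, 1)  (L[1][0] := 3)
  R2 -= -1*R0 → (0, -4, 6)  (L[2][0] := -1)
[col 1] pivot -2
  R2 -= 2*R1 → (0, 0, 4)  (L[2][1] := 2)

U[1][1] = -2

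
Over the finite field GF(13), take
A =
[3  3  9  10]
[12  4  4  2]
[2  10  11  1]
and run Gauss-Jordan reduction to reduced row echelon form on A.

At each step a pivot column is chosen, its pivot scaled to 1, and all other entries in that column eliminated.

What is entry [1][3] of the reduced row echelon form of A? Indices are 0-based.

[1] R0 /= 3  ⇒  (1, 1, 3, 12)
     R1 -= 12·R0  ⇒  (0, 5, 7, 1)
     R2 -= 2·R0  ⇒  (0, 8, 5, 3)
[2] R1 /= 5  ⇒  (0, 1, 4, 8)
     R0 -= 1·R1  ⇒  (1, 0, 12, 4)
     R2 -= 8·R1  ⇒  (0, 0, 12, 4)
[3] R2 /= 12  ⇒  (0, 0, 1, 9)
     R0 -= 12·R2  ⇒  (1, 0, 0, 0)
     R1 -= 4·R2  ⇒  (0, 1, 0, 11)

M[1][3] = 11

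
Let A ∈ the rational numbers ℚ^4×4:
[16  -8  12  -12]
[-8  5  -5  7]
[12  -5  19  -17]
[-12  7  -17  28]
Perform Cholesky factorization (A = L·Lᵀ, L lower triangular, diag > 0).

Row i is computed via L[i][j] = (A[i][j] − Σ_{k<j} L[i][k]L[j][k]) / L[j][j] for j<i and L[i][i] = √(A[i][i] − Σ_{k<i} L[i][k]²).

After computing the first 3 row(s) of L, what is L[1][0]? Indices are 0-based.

Step 1: L[0][0] = √(16) = 4.
  L[1][0] = (-8) / L[0][0] = -2.
Step 2: L[1][1] = √(1) = 1.
  L[2][0] = (12) / L[0][0] = 3.
  L[2][1] = (1) / L[1][1] = 1.
Step 3: L[2][2] = √(9) = 3.

L[1][0] = -2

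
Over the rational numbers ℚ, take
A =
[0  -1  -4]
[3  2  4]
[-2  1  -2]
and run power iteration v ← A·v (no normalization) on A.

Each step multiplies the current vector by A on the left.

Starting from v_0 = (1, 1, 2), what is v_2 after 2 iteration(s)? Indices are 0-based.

v_0 = (1, 1, 2).
v_1 = A·v_0 = (-9, 13, -5).
v_2 = A·v_1 = (7, -21, 41).

v_2 = (7, -21, 41)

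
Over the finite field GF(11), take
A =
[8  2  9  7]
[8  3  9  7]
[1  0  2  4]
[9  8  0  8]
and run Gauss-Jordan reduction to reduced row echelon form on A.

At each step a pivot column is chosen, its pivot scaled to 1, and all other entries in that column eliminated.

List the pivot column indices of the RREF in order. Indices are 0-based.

pivot columns: 0, 1, 2, 3

step 1: normalize row 0 (÷8) = (1, 3, 8, 5)
  row 1: subtract 8×row0 = (0, 1, 0, 0)
  row 2: subtract 1×row0 = (0, 8, 5, 10)
  row 3: subtract 9×row0 = (0, 3, 5, 7)
step 2: normalize row 1 (÷1) = (0, 1, 0, 0)
  row 0: subtract 3×row1 = (1, 0, 8, 5)
  row 2: subtract 8×row1 = (0, 0, 5, 10)
  row 3: subtract 3×row1 = (0, 0, 5, 7)
step 3: normalize row 2 (÷5) = (0, 0, 1, 2)
  row 0: subtract 8×row2 = (1, 0, 0, 0)
  row 3: subtract 5×row2 = (0, 0, 0, 8)
step 4: normalize row 3 (÷8) = (0, 0, 0, 1)
  row 2: subtract 2×row3 = (0, 0, 1, 0)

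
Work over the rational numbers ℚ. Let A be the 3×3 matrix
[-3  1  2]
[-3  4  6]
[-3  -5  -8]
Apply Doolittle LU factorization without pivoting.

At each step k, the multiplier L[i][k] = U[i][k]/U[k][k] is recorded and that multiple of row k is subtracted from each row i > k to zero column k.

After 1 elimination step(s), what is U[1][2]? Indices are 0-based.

Step 1: pivot at (0,0) is -3.
  row1 ← row1 − (1)·row0  ⇒  L[1][0]=1, U row1=(0, 3, 4)
  row2 ← row2 − (1)·row0  ⇒  L[2][0]=1, U row2=(0, -6, -10)

U[1][2] = 4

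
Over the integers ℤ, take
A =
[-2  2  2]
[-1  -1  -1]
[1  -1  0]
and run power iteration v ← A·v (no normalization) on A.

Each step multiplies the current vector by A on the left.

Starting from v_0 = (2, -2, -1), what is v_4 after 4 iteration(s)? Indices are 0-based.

v_4 = (146, 71, -48)

v_0 = (2, -2, -1).
v_1 = A·v_0 = (-10, 1, 4).
v_2 = A·v_1 = (30, 5, -11).
v_3 = A·v_2 = (-72, -24, 25).
v_4 = A·v_3 = (146, 71, -48).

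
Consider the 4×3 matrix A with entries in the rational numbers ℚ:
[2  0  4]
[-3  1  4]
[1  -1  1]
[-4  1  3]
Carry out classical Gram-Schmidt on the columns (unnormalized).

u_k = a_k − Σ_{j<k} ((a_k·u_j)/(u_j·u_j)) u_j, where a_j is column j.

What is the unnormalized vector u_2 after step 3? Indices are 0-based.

Step 1: u_0 = a_0 = (2, -3, 1, -4).
Step 2: u_1 = a_1 − (-4/15)·u_0 = (8/15, 1/5, -11/15, -1/15).
Step 3: u_2 = a_2 − (-1/2)·u_0 − (30/13)·u_1 = (49/13, 53/26, 83/26, 15/13).

u_2 = (49/13, 53/26, 83/26, 15/13)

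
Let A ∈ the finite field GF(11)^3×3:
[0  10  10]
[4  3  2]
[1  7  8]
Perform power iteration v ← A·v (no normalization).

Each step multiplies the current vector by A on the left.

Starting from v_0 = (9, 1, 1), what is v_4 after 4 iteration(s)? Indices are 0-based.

v_4 = (8, 4, 5)

v_0 = (9, 1, 1).
v_1 = A·v_0 = (9, 8, 2).
v_2 = A·v_1 = (1, 9, 4).
v_3 = A·v_2 = (9, 6, 8).
v_4 = A·v_3 = (8, 4, 5).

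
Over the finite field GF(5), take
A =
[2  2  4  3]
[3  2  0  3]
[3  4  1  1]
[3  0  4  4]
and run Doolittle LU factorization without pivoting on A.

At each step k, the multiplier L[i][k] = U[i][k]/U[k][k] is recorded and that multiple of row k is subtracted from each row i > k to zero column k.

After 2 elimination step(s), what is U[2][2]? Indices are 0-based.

Step 1: pivot at (0,0) is 2.
  row1 ← row1 − (4)·row0  ⇒  L[1][0]=4, U row1=(0, 4, 4, 1)
  row2 ← row2 − (4)·row0  ⇒  L[2][0]=4, U row2=(0, 1, 0, 4)
  row3 ← row3 − (4)·row0  ⇒  L[3][0]=4, U row3=(0, 2, 3, 2)
Step 2: pivot at (1,1) is 4.
  row2 ← row2 − (4)·row1  ⇒  L[2][1]=4, U row2=(0, 0, 4, 0)
  row3 ← row3 − (3)·row1  ⇒  L[3][1]=3, U row3=(0, 0, 1, 4)

U[2][2] = 4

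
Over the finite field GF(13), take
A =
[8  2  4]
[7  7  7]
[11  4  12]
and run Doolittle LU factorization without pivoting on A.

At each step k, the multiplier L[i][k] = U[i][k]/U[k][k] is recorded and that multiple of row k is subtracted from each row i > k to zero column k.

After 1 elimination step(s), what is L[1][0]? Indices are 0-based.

L[1][0] = 9

[col 0] pivot 8
  R1 -= 9*R0 → (0, 2, 10)  (L[1][0] := 9)
  R2 -= 3*R0 → (0, 11, 0)  (L[2][0] := 3)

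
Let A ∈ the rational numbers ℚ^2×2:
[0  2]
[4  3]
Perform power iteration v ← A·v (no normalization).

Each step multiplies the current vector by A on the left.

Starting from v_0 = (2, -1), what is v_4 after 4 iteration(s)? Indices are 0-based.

v_0 = (2, -1).
v_1 = A·v_0 = (-2, 5).
v_2 = A·v_1 = (10, 7).
v_3 = A·v_2 = (14, 61).
v_4 = A·v_3 = (122, 239).

v_4 = (122, 239)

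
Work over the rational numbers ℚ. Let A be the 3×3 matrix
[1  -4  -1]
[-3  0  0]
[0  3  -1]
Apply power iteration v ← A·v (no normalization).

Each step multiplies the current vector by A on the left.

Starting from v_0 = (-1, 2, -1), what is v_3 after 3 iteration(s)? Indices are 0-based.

v_3 = (-125, 81, 70)

v_0 = (-1, 2, -1).
v_1 = A·v_0 = (-8, 3, 7).
v_2 = A·v_1 = (-27, 24, 2).
v_3 = A·v_2 = (-125, 81, 70).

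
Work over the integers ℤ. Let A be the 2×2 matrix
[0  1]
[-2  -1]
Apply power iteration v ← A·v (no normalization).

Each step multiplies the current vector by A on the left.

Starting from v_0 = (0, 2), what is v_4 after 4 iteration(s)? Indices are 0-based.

v_0 = (0, 2).
v_1 = A·v_0 = (2, -2).
v_2 = A·v_1 = (-2, -2).
v_3 = A·v_2 = (-2, 6).
v_4 = A·v_3 = (6, -2).

v_4 = (6, -2)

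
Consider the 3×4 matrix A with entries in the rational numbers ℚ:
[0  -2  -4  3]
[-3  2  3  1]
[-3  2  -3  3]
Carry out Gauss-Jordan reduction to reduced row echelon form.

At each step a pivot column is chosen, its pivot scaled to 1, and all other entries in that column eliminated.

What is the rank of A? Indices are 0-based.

pivot(0,0): swap R0↔R1
pivot(0,0)=-3: scale R0 → (1, -2/3, -1, -1/3)
  clear (2,0): R2 −= (-3)R0 → (0, 0, -6, 2)
pivot(1,1)=-2: scale R1 → (0, 1, 2, -3/2)
  clear (0,1): R0 −= (-2/3)R1 → (1, 0, 1/3, -4/3)
pivot(2,2)=-6: scale R2 → (0, 0, 1, -1/3)
  clear (0,2): R0 −= (1/3)R2 → (1, 0, 0, -11/9)
  clear (1,2): R1 −= (2)R2 → (0, 1, 0, -5/6)

rank = 3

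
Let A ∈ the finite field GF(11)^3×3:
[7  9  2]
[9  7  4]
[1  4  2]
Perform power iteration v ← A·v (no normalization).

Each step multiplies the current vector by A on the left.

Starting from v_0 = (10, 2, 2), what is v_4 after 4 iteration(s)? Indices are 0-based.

v_0 = (10, 2, 2).
v_1 = A·v_0 = (4, 2, 0).
v_2 = A·v_1 = (2, 6, 1).
v_3 = A·v_2 = (4, 9, 6).
v_4 = A·v_3 = (0, 2, 8).

v_4 = (0, 2, 8)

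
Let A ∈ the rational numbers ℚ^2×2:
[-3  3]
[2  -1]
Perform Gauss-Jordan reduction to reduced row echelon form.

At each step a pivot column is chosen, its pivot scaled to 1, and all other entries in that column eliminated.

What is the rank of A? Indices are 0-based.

rank = 2

step 1: normalize row 0 (÷-3) = (1, -1)
  row 1: subtract 2×row0 = (0, 1)
step 2: normalize row 1 (÷1) = (0, 1)
  row 0: subtract -1×row1 = (1, 0)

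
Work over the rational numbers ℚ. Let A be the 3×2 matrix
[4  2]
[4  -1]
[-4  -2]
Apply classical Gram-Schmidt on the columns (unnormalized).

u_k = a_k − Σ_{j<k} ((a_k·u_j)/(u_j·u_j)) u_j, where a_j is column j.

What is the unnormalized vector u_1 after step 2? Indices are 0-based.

u_1 = (1, -2, -1)

Step 1: u_0 = a_0 = (4, 4, -4).
Step 2: u_1 = a_1 − (1/4)·u_0 = (1, -2, -1).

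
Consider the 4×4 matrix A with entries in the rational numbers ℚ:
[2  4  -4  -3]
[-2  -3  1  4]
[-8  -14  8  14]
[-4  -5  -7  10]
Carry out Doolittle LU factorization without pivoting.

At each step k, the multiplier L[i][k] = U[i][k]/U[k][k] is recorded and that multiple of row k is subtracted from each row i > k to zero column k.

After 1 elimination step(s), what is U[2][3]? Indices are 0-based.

U[2][3] = 2

Step 1: pivot at (0,0) is 2.
  row1 ← row1 − (-1)·row0  ⇒  L[1][0]=-1, U row1=(0, 1, -3, 1)
  row2 ← row2 − (-4)·row0  ⇒  L[2][0]=-4, U row2=(0, 2, -8, 2)
  row3 ← row3 − (-2)·row0  ⇒  L[3][0]=-2, U row3=(0, 3, -15, 4)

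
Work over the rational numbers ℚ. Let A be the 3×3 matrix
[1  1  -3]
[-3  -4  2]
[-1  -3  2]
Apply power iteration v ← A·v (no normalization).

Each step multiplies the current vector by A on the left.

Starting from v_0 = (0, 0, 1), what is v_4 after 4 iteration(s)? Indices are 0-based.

v_4 = (16, -9, -16)

v_0 = (0, 0, 1).
v_1 = A·v_0 = (-3, 2, 2).
v_2 = A·v_1 = (-7, 5, 1).
v_3 = A·v_2 = (-5, 3, -6).
v_4 = A·v_3 = (16, -9, -16).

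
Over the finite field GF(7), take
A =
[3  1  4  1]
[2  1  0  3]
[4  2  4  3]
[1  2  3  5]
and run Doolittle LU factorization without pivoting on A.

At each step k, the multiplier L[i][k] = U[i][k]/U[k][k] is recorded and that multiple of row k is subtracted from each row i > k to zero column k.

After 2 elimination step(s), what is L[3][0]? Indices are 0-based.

L[3][0] = 5

[col 0] pivot 3
  R1 -= 3*R0 → (0, 5, 2, 0)  (L[1][0] := 3)
  R2 -= 6*R0 → (0, 3, 1, 4)  (L[2][0] := 6)
  R3 -= 5*R0 → (0, 4, 4, 0)  (L[3][0] := 5)
[col 1] pivot 5
  R2 -= 2*R1 → (0, 0, 4, 4)  (L[2][1] := 2)
  R3 -= 5*R1 → (0, 0, 1, 0)  (L[3][1] := 5)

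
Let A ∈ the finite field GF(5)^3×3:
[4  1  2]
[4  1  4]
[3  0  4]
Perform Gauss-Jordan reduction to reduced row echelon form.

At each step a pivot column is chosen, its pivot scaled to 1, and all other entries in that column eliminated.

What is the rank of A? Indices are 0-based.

rank = 3

[1] R0 /= 4  ⇒  (1, 4, 3)
     R1 -= 4·R0  ⇒  (0, 0, 2)
     R2 -= 3·R0  ⇒  (0, 3, 0)
[2] R1 <-> R2
[2] R1 /= 3  ⇒  (0, 1, 0)
     R0 -= 4·R1  ⇒  (1, 0, 3)
[3] R2 /= 2  ⇒  (0, 0, 1)
     R0 -= 3·R2  ⇒  (1, 0, 0)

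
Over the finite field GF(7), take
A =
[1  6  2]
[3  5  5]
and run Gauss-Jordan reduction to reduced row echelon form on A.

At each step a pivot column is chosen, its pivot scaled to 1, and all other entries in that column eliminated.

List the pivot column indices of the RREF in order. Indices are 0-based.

[1] R0 /= 1  ⇒  (1, 6, 2)
     R1 -= 3·R0  ⇒  (0, 1, 6)
[2] R1 /= 1  ⇒  (0, 1, 6)
     R0 -= 6·R1  ⇒  (1, 0, 1)

pivot columns: 0, 1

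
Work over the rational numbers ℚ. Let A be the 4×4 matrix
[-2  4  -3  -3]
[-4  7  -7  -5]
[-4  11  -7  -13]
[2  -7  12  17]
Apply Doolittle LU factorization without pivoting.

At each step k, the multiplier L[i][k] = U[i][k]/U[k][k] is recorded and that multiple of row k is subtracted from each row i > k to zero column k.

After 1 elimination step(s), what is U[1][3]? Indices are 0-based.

[col 0] pivot -2
  R1 -= 2*R0 → (0, -1, -1, 1)  (L[1][0] := 2)
  R2 -= 2*R0 → (0, 3, -1, -7)  (L[2][0] := 2)
  R3 -= -1*R0 → (0, -3, 9, 14)  (L[3][0] := -1)

U[1][3] = 1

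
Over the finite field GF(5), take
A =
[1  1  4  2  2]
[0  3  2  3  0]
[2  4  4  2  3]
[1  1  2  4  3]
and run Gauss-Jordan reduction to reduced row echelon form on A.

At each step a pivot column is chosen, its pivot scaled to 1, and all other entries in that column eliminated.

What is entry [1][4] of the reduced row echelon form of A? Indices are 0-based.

[1] R0 /= 1  ⇒  (1, 1, 4, 2, 2)
     R2 -= 2·R0  ⇒  (0, 2, 1, 3, 4)
     R3 -= 1·R0  ⇒  (0, 0, 3, 2, 1)
[2] R1 /= 3  ⇒  (0, 1, 4, 1, 0)
     R0 -= 1·R1  ⇒  (1, 0, 0, 1, 2)
     R2 -= 2·R1  ⇒  (0, 0, 3, 1, 4)
[3] R2 /= 3  ⇒  (0, 0, 1, 2, 3)
     R1 -= 4·R2  ⇒  (0, 1, 0, 3, 3)
     R3 -= 3·R2  ⇒  (0, 0, 0, 1, 2)
[4] R3 /= 1  ⇒  (0, 0, 0, 1, 2)
     R0 -= 1·R3  ⇒  (1, 0, 0, 0, 0)
     R1 -= 3·R3  ⇒  (0, 1, 0, 0, 2)
     R2 -= 2·R3  ⇒  (0, 0, 1, 0, 4)

M[1][4] = 2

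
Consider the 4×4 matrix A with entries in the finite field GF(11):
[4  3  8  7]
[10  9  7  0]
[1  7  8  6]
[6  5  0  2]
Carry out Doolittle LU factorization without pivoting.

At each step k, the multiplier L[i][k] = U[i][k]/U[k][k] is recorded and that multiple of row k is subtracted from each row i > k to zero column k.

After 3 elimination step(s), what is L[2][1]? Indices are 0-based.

[col 0] pivot 4
  R1 -= 8*R0 → (0, 7, 9, 10)  (L[1][0] := 8)
  R2 -= 3*R0 → (0, 9, 6, 7)  (L[2][0] := 3)
  R3 -= 7*R0 → (0, 6, 10, 8)  (L[3][0] := 7)
[col 1] pivot 7
  R2 -= 6*R1 → (0, 0, 7, 2)  (L[2][1] := 6)
  R3 -= 4*R1 → (0, 0, 7, 1)  (L[3][1] := 4)
[col 2] pivot 7
  R3 -= 1*R2 → (0, 0, 0, 10)  (L[3][2] := 1)

L[2][1] = 6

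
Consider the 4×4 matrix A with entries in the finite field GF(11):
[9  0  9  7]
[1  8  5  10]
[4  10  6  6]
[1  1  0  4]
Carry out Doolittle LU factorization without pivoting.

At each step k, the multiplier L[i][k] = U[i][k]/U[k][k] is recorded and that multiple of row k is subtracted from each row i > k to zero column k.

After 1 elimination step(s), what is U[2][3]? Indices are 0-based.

U[2][3] = 9

k=0: U[0][0]=9
  eliminate (1,0): mult=5, new row 1: (0, 8, 4, 8); set L[1][0]=5
  eliminate (2,0): mult=9, new row 2: (0, 10, 2, 9); set L[2][0]=9
  eliminate (3,0): mult=5, new row 3: (0, 1, 10, 2); set L[3][0]=5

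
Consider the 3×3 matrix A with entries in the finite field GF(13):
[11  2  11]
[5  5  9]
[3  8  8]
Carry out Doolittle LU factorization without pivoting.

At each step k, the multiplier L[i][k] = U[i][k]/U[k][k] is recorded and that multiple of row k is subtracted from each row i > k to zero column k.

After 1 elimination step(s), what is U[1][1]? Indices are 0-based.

U[1][1] = 10

[col 0] pivot 11
  R1 -= 4*R0 → (0, 10, 4)  (L[1][0] := 4)
  R2 -= 5*R0 → (0, 11, 5)  (L[2][0] := 5)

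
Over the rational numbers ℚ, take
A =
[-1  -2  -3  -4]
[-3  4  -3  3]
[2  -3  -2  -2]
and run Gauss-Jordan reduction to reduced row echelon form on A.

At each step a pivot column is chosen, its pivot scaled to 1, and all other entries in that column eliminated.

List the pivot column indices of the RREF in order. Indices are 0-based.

pivot columns: 0, 1, 2

step 1: normalize row 0 (÷-1) = (1, 2, 3, 4)
  row 1: subtract -3×row0 = (0, 10, 6, 15)
  row 2: subtract 2×row0 = (0, -7, -8, -10)
step 2: normalize row 1 (÷10) = (0, 1, 3/5, 3/2)
  row 0: subtract 2×row1 = (1, 0, 9/5, 1)
  row 2: subtract -7×row1 = (0, 0, -19/5, 1/2)
step 3: normalize row 2 (÷-19/5) = (0, 0, 1, -5/38)
  row 0: subtract 9/5×row2 = (1, 0, 0, 47/38)
  row 1: subtract 3/5×row2 = (0, 1, 0, 30/19)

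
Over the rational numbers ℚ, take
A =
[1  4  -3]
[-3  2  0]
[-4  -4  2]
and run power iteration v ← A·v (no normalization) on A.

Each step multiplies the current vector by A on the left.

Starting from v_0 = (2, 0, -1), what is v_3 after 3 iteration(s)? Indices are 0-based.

v_0 = (2, 0, -1).
v_1 = A·v_0 = (5, -6, -10).
v_2 = A·v_1 = (11, -27, -16).
v_3 = A·v_2 = (-49, -87, 32).

v_3 = (-49, -87, 32)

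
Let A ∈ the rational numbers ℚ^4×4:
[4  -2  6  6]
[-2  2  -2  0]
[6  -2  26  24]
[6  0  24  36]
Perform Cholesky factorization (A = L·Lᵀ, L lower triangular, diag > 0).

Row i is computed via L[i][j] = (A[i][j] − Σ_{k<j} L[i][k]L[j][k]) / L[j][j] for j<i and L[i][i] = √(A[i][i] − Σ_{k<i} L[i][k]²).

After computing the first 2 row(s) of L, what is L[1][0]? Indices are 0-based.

L[1][0] = -1

Step 1: L[0][0] = √(4) = 2.
  L[1][0] = (-2) / L[0][0] = -1.
Step 2: L[1][1] = √(1) = 1.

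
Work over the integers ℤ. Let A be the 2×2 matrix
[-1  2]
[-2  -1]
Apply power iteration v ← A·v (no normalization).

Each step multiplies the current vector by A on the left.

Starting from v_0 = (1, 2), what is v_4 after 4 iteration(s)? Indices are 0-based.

v_4 = (41, -38)

v_0 = (1, 2).
v_1 = A·v_0 = (3, -4).
v_2 = A·v_1 = (-11, -2).
v_3 = A·v_2 = (7, 24).
v_4 = A·v_3 = (41, -38).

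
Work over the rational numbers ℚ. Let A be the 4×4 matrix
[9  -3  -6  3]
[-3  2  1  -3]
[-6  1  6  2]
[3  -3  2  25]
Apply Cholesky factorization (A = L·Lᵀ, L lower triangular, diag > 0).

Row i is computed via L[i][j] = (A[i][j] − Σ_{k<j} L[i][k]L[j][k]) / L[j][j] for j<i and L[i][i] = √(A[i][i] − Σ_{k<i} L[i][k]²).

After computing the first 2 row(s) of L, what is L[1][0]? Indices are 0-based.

Step 1: L[0][0] = √(9) = 3.
  L[1][0] = (-3) / L[0][0] = -1.
Step 2: L[1][1] = √(1) = 1.

L[1][0] = -1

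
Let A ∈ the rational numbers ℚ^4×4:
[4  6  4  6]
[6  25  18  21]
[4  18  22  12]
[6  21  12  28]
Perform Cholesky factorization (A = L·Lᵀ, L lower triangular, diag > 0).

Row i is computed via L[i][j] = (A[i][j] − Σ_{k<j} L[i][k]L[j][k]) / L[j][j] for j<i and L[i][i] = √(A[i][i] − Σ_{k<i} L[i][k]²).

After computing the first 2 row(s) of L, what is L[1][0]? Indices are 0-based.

L[1][0] = 3

Step 1: L[0][0] = √(4) = 2.
  L[1][0] = (6) / L[0][0] = 3.
Step 2: L[1][1] = √(16) = 4.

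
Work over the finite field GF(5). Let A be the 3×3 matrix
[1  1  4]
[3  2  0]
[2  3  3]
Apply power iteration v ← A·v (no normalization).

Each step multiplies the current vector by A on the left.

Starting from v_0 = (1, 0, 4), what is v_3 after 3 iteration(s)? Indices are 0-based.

v_3 = (3, 2, 3)

v_0 = (1, 0, 4).
v_1 = A·v_0 = (2, 3, 4).
v_2 = A·v_1 = (1, 2, 0).
v_3 = A·v_2 = (3, 2, 3).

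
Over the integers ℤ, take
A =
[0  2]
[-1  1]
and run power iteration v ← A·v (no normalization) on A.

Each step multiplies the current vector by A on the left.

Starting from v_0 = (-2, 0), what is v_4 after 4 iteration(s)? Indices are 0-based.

v_4 = (-4, -6)

v_0 = (-2, 0).
v_1 = A·v_0 = (0, 2).
v_2 = A·v_1 = (4, 2).
v_3 = A·v_2 = (4, -2).
v_4 = A·v_3 = (-4, -6).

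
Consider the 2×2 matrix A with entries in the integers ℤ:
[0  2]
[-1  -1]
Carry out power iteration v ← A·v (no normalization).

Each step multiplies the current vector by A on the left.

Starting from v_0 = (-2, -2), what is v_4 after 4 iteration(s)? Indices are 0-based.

v_0 = (-2, -2).
v_1 = A·v_0 = (-4, 4).
v_2 = A·v_1 = (8, 0).
v_3 = A·v_2 = (0, -8).
v_4 = A·v_3 = (-16, 8).

v_4 = (-16, 8)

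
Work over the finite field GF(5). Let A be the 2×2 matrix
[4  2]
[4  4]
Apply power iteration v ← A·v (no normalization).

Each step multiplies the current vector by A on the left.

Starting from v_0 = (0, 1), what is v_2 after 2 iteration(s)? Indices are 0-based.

v_0 = (0, 1).
v_1 = A·v_0 = (2, 4).
v_2 = A·v_1 = (1, 4).

v_2 = (1, 4)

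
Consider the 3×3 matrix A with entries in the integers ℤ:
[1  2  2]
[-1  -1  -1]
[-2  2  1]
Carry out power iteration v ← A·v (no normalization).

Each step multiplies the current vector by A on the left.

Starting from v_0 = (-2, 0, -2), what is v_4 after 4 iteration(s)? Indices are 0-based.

v_4 = (14, -32, -146)

v_0 = (-2, 0, -2).
v_1 = A·v_0 = (-6, 4, 2).
v_2 = A·v_1 = (6, 0, 22).
v_3 = A·v_2 = (50, -28, 10).
v_4 = A·v_3 = (14, -32, -146).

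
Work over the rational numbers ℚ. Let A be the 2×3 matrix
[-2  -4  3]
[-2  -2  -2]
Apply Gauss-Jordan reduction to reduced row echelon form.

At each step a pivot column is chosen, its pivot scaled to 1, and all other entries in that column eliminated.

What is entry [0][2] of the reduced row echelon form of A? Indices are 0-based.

M[0][2] = 7/2

pivot(0,0)=-2: scale R0 → (1, 2, -3/2)
  clear (1,0): R1 −= (-2)R0 → (0, 2, -5)
pivot(1,1)=2: scale R1 → (0, 1, -5/2)
  clear (0,1): R0 −= (2)R1 → (1, 0, 7/2)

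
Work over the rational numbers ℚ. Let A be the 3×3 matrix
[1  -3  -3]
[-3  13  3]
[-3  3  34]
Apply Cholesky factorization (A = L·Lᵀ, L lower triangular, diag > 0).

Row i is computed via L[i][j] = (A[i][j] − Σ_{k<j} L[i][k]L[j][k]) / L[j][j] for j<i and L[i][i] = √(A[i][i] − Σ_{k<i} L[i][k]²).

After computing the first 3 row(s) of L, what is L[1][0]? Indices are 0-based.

Step 1: L[0][0] = √(1) = 1.
  L[1][0] = (-3) / L[0][0] = -3.
Step 2: L[1][1] = √(4) = 2.
  L[2][0] = (-3) / L[0][0] = -3.
  L[2][1] = (-6) / L[1][1] = -3.
Step 3: L[2][2] = √(16) = 4.

L[1][0] = -3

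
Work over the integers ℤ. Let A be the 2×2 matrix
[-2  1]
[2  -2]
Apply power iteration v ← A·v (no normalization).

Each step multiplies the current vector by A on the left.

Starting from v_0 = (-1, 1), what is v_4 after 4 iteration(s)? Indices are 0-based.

v_0 = (-1, 1).
v_1 = A·v_0 = (3, -4).
v_2 = A·v_1 = (-10, 14).
v_3 = A·v_2 = (34, -48).
v_4 = A·v_3 = (-116, 164).

v_4 = (-116, 164)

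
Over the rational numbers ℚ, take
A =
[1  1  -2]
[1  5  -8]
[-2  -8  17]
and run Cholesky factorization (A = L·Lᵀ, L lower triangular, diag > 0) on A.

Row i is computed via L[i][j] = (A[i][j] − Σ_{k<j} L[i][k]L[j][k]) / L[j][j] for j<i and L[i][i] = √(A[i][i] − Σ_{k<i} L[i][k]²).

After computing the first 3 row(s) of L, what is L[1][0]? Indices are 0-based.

L[1][0] = 1

Step 1: L[0][0] = √(1) = 1.
  L[1][0] = (1) / L[0][0] = 1.
Step 2: L[1][1] = √(4) = 2.
  L[2][0] = (-2) / L[0][0] = -2.
  L[2][1] = (-6) / L[1][1] = -3.
Step 3: L[2][2] = √(4) = 2.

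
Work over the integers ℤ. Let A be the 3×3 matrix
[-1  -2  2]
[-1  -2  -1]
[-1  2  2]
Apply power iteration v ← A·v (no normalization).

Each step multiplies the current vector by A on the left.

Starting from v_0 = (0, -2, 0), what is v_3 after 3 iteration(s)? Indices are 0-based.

v_0 = (0, -2, 0).
v_1 = A·v_0 = (4, 4, -4).
v_2 = A·v_1 = (-20, -8, -4).
v_3 = A·v_2 = (28, 40, -4).

v_3 = (28, 40, -4)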